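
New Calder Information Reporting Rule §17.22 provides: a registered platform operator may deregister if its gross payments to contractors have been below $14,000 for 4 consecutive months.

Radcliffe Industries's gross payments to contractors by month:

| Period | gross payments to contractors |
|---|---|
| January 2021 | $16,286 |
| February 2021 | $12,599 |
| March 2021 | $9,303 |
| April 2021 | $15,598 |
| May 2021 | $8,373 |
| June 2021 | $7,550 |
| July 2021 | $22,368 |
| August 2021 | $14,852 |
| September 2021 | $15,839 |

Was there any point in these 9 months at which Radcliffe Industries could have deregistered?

No

Months below $14,000: February 2021, March 2021, May 2021, June 2021.
Longest run of consecutive months below the threshold: 2.
2 < 4, so Radcliffe Industries never became eligible.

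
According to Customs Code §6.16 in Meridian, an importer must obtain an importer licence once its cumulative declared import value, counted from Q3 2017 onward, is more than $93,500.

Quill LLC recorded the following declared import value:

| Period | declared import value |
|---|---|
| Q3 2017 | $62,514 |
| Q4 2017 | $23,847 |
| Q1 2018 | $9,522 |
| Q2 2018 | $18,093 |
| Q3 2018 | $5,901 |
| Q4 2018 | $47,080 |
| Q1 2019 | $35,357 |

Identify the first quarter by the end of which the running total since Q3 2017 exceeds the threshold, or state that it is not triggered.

Q1 2018

Through Q3 2017: $62,514
Through Q4 2017: $86,361
Through Q1 2018: $95,883 ← exceeds threshold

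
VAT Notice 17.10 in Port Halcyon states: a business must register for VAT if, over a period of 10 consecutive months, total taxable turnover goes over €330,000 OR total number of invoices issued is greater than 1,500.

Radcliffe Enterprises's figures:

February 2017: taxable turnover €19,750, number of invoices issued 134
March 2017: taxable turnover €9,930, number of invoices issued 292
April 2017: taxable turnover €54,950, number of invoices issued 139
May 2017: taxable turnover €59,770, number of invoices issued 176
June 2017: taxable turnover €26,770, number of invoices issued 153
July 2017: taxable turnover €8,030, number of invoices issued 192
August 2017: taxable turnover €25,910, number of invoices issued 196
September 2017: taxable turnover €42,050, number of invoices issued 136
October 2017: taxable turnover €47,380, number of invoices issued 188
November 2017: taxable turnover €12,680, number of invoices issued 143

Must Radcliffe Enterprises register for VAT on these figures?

Yes

Total taxable turnover: €19,750 + €9,930 + €54,950 + €59,770 + €26,770 + €8,030 + €25,910 + €42,050 + €47,380 + €12,680 = €307,220 (≤ €330,000).
Total number of invoices issued: 134 + 292 + 139 + 176 + 153 + 192 + 196 + 136 + 188 + 143 = 1,749 (> 1,500).
The test is 'or': at least one threshold is exceeded.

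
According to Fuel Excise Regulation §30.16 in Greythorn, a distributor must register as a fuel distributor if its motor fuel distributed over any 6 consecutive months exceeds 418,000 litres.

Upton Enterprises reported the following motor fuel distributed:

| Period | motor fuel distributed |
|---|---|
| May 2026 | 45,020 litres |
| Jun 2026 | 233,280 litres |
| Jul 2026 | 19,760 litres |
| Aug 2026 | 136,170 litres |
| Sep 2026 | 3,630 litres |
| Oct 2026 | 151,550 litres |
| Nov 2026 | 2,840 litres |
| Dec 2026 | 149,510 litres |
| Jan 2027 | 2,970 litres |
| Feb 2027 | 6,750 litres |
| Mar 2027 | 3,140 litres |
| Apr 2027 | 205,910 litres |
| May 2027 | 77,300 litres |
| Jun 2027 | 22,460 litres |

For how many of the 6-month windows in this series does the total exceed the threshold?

5

May 2026–Oct 2026: 45,020 litres + 233,280 litres + 19,760 litres + 136,170 litres + 3,630 litres + 151,550 litres = 589,410 litres (over)
Jun 2026–Nov 2026: 233,280 litres + 19,760 litres + 136,170 litres + 3,630 litres + 151,550 litres + 2,840 litres = 547,230 litres (over)
Jul 2026–Dec 2026: 19,760 litres + 136,170 litres + 3,630 litres + 151,550 litres + 2,840 litres + 149,510 litres = 463,460 litres (over)
Aug 2026–Jan 2027: 136,170 litres + 3,630 litres + 151,550 litres + 2,840 litres + 149,510 litres + 2,970 litres = 446,670 litres (over)
Sep 2026–Feb 2027: 3,630 litres + 151,550 litres + 2,840 litres + 149,510 litres + 2,970 litres + 6,750 litres = 317,250 litres (under)
Oct 2026–Mar 2027: 151,550 litres + 2,840 litres + 149,510 litres + 2,970 litres + 6,750 litres + 3,140 litres = 316,760 litres (under)
Nov 2026–Apr 2027: 2,840 litres + 149,510 litres + 2,970 litres + 6,750 litres + 3,140 litres + 205,910 litres = 371,120 litres (under)
Dec 2026–May 2027: 149,510 litres + 2,970 litres + 6,750 litres + 3,140 litres + 205,910 litres + 77,300 litres = 445,580 litres (over)
Jan 2027–Jun 2027: 2,970 litres + 6,750 litres + 3,140 litres + 205,910 litres + 77,300 litres + 22,460 litres = 318,530 litres (under)
5 windows exceed the threshold.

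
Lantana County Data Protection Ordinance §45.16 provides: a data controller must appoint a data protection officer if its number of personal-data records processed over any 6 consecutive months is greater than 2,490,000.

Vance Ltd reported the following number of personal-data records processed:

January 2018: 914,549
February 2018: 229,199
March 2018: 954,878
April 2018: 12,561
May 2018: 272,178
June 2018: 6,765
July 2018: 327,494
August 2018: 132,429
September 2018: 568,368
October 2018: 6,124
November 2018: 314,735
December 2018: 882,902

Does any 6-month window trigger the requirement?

No

January 2018–June 2018: 914,549 + 229,199 + 954,878 + 12,561 + 272,178 + 6,765 = 2,390,130 (under)
February 2018–July 2018: 229,199 + 954,878 + 12,561 + 272,178 + 6,765 + 327,494 = 1,803,075 (under)
March 2018–August 2018: 954,878 + 12,561 + 272,178 + 6,765 + 327,494 + 132,429 = 1,706,305 (under)
April 2018–September 2018: 12,561 + 272,178 + 6,765 + 327,494 + 132,429 + 568,368 = 1,319,795 (under)
May 2018–October 2018: 272,178 + 6,765 + 327,494 + 132,429 + 568,368 + 6,124 = 1,313,358 (under)
June 2018–November 2018: 6,765 + 327,494 + 132,429 + 568,368 + 6,124 + 314,735 = 1,355,915 (under)
July 2018–December 2018: 327,494 + 132,429 + 568,368 + 6,124 + 314,735 + 882,902 = 2,232,052 (under)
No window exceeds 2,490,000.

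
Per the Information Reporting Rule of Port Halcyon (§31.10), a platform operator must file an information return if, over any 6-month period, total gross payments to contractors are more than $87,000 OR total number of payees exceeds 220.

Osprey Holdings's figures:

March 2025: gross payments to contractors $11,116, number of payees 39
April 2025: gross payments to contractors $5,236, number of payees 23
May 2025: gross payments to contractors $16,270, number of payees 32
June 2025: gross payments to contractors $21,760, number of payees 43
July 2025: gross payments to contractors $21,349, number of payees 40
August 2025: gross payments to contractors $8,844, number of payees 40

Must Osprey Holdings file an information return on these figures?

Total gross payments to contractors: $11,116 + $5,236 + $16,270 + $21,760 + $21,349 + $8,844 = $84,575 (≤ $87,000).
Total number of payees: 39 + 23 + 32 + 43 + 40 + 40 = 217 (≤ 220).
The test is 'or': neither threshold is exceeded.

No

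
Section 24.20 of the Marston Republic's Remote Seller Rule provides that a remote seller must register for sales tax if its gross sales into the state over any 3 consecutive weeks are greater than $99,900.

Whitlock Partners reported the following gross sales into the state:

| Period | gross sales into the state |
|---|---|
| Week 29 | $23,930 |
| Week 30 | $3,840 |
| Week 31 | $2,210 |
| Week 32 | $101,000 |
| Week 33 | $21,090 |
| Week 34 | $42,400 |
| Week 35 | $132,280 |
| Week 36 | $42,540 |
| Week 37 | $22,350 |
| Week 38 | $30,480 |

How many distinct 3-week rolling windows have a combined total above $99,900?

Week 29–Week 31: $23,930 + $3,840 + $2,210 = $29,980 (under)
Week 30–Week 32: $3,840 + $2,210 + $101,000 = $107,050 (over)
Week 31–Week 33: $2,210 + $101,000 + $21,090 = $124,300 (over)
Week 32–Week 34: $101,000 + $21,090 + $42,400 = $164,490 (over)
Week 33–Week 35: $21,090 + $42,400 + $132,280 = $195,770 (over)
Week 34–Week 36: $42,400 + $132,280 + $42,540 = $217,220 (over)
Week 35–Week 37: $132,280 + $42,540 + $22,350 = $197,170 (over)
Week 36–Week 38: $42,540 + $22,350 + $30,480 = $95,370 (under)
6 windows exceed the threshold.

6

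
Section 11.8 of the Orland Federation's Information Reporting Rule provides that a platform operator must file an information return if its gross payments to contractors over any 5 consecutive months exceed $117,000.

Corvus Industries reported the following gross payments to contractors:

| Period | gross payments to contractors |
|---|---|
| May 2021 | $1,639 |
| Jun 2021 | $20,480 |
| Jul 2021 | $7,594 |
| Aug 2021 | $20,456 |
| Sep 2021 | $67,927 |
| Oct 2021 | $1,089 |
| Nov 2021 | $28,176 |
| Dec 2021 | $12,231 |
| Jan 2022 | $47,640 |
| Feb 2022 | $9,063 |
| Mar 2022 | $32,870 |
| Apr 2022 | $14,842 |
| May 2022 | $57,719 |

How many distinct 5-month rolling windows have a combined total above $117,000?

May 2021–Sep 2021: $1,639 + $20,480 + $7,594 + $20,456 + $67,927 = $118,096 (over)
Jun 2021–Oct 2021: $20,480 + $7,594 + $20,456 + $67,927 + $1,089 = $117,546 (over)
Jul 2021–Nov 2021: $7,594 + $20,456 + $67,927 + $1,089 + $28,176 = $125,242 (over)
Aug 2021–Dec 2021: $20,456 + $67,927 + $1,089 + $28,176 + $12,231 = $129,879 (over)
Sep 2021–Jan 2022: $67,927 + $1,089 + $28,176 + $12,231 + $47,640 = $157,063 (over)
Oct 2021–Feb 2022: $1,089 + $28,176 + $12,231 + $47,640 + $9,063 = $98,199 (under)
Nov 2021–Mar 2022: $28,176 + $12,231 + $47,640 + $9,063 + $32,870 = $129,980 (over)
Dec 2021–Apr 2022: $12,231 + $47,640 + $9,063 + $32,870 + $14,842 = $116,646 (under)
Jan 2022–May 2022: $47,640 + $9,063 + $32,870 + $14,842 + $57,719 = $162,134 (over)
7 windows exceed the threshold.

7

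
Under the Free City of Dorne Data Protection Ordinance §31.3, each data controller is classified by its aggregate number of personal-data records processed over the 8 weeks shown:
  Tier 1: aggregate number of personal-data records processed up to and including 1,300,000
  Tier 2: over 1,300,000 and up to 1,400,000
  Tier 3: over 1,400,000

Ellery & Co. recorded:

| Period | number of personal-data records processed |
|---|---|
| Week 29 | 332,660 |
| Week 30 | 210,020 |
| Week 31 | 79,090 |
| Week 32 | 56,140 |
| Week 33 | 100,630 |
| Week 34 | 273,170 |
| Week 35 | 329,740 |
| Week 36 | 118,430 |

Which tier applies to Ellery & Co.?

Aggregate number of personal-data records processed: 332,660 + 210,020 + 79,090 + 56,140 + 100,630 + 273,170 + 329,740 + 118,430 = 1,499,880.
1,499,880 > 1,400,000, so Tier 3 applies.

Tier 3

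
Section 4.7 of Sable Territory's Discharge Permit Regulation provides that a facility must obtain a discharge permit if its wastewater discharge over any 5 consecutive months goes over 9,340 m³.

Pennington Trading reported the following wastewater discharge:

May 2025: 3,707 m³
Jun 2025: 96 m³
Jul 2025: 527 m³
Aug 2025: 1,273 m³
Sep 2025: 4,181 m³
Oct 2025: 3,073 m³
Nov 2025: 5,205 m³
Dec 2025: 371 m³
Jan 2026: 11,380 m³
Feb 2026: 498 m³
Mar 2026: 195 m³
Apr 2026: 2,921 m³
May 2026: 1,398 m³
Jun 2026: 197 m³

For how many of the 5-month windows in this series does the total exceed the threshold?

8

May 2025–Sep 2025: 3,707 m³ + 96 m³ + 527 m³ + 1,273 m³ + 4,181 m³ = 9,784 m³ (over)
Jun 2025–Oct 2025: 96 m³ + 527 m³ + 1,273 m³ + 4,181 m³ + 3,073 m³ = 9,150 m³ (under)
Jul 2025–Nov 2025: 527 m³ + 1,273 m³ + 4,181 m³ + 3,073 m³ + 5,205 m³ = 14,259 m³ (over)
Aug 2025–Dec 2025: 1,273 m³ + 4,181 m³ + 3,073 m³ + 5,205 m³ + 371 m³ = 14,103 m³ (over)
Sep 2025–Jan 2026: 4,181 m³ + 3,073 m³ + 5,205 m³ + 371 m³ + 11,380 m³ = 24,210 m³ (over)
Oct 2025–Feb 2026: 3,073 m³ + 5,205 m³ + 371 m³ + 11,380 m³ + 498 m³ = 20,527 m³ (over)
Nov 2025–Mar 2026: 5,205 m³ + 371 m³ + 11,380 m³ + 498 m³ + 195 m³ = 17,649 m³ (over)
Dec 2025–Apr 2026: 371 m³ + 11,380 m³ + 498 m³ + 195 m³ + 2,921 m³ = 15,365 m³ (over)
Jan 2026–May 2026: 11,380 m³ + 498 m³ + 195 m³ + 2,921 m³ + 1,398 m³ = 16,392 m³ (over)
Feb 2026–Jun 2026: 498 m³ + 195 m³ + 2,921 m³ + 1,398 m³ + 197 m³ = 5,209 m³ (under)
8 windows exceed the threshold.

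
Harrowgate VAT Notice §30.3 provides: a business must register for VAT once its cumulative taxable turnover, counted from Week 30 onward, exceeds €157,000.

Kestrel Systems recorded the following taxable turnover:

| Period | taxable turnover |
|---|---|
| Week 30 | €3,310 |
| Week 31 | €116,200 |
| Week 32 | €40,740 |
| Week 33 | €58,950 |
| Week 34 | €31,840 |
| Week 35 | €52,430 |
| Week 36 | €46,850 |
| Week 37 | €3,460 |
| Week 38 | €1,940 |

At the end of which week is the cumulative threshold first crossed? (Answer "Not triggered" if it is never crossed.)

Week 32

Through Week 30: €3,310
Through Week 31: €119,510
Through Week 32: €160,250 ← exceeds threshold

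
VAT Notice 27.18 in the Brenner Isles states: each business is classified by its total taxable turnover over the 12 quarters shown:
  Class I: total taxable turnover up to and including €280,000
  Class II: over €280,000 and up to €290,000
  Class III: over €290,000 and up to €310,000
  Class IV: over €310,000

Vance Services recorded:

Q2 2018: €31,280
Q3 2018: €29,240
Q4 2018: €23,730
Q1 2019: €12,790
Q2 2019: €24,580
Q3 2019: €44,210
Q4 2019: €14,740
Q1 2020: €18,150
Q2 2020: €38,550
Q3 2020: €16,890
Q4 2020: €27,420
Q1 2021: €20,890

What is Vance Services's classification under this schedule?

Total taxable turnover: €31,280 + €29,240 + €23,730 + €12,790 + €24,580 + €44,210 + €14,740 + €18,150 + €38,550 + €16,890 + €27,420 + €20,890 = €302,470.
€290,000 < €302,470 ≤ €310,000, so Class III applies.

Class III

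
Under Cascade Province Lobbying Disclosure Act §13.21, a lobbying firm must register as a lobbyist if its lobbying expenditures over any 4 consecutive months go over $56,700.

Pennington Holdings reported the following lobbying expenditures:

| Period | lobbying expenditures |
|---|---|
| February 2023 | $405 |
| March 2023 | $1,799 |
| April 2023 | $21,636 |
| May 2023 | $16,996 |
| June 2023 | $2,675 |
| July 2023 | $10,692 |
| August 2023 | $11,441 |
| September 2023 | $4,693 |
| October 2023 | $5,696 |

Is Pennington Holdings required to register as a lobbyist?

February 2023–May 2023: $405 + $1,799 + $21,636 + $16,996 = $40,836 (under)
March 2023–June 2023: $1,799 + $21,636 + $16,996 + $2,675 = $43,106 (under)
April 2023–July 2023: $21,636 + $16,996 + $2,675 + $10,692 = $51,999 (under)
May 2023–August 2023: $16,996 + $2,675 + $10,692 + $11,441 = $41,804 (under)
June 2023–September 2023: $2,675 + $10,692 + $11,441 + $4,693 = $29,501 (under)
July 2023–October 2023: $10,692 + $11,441 + $4,693 + $5,696 = $32,522 (under)
No window exceeds $56,700.

No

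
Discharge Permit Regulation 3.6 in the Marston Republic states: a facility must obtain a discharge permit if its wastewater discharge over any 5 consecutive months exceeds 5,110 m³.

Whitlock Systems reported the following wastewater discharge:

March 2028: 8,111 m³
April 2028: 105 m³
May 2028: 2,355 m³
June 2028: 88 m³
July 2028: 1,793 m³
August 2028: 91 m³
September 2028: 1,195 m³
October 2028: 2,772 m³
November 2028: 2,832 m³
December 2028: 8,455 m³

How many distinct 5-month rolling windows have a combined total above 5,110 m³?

March 2028–July 2028: 8,111 m³ + 105 m³ + 2,355 m³ + 88 m³ + 1,793 m³ = 12,452 m³ (over)
April 2028–August 2028: 105 m³ + 2,355 m³ + 88 m³ + 1,793 m³ + 91 m³ = 4,432 m³ (under)
May 2028–September 2028: 2,355 m³ + 88 m³ + 1,793 m³ + 91 m³ + 1,195 m³ = 5,522 m³ (over)
June 2028–October 2028: 88 m³ + 1,793 m³ + 91 m³ + 1,195 m³ + 2,772 m³ = 5,939 m³ (over)
July 2028–November 2028: 1,793 m³ + 91 m³ + 1,195 m³ + 2,772 m³ + 2,832 m³ = 8,683 m³ (over)
August 2028–December 2028: 91 m³ + 1,195 m³ + 2,772 m³ + 2,832 m³ + 8,455 m³ = 15,345 m³ (over)
5 windows exceed the threshold.

5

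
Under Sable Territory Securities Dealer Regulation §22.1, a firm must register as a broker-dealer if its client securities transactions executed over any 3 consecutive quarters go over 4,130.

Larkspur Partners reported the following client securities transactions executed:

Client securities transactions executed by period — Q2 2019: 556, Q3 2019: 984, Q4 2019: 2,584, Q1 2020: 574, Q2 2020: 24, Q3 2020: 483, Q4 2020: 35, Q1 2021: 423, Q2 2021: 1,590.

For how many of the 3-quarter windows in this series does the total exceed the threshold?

1

Q2 2019–Q4 2019: 556 + 984 + 2,584 = 4,124 (under)
Q3 2019–Q1 2020: 984 + 2,584 + 574 = 4,142 (over)
Q4 2019–Q2 2020: 2,584 + 574 + 24 = 3,182 (under)
Q1 2020–Q3 2020: 574 + 24 + 483 = 1,081 (under)
Q2 2020–Q4 2020: 24 + 483 + 35 = 542 (under)
Q3 2020–Q1 2021: 483 + 35 + 423 = 941 (under)
Q4 2020–Q2 2021: 35 + 423 + 1,590 = 2,048 (under)
1 window exceeds the threshold.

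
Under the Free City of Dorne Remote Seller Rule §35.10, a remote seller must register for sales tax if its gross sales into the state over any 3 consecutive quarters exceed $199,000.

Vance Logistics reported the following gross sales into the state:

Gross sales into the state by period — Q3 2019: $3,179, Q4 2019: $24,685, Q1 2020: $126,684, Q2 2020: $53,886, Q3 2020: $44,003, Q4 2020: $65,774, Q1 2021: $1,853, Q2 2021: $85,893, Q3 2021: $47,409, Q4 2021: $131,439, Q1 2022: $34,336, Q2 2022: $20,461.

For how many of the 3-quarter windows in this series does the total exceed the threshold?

Q3 2019–Q1 2020: $3,179 + $24,685 + $126,684 = $154,548 (under)
Q4 2019–Q2 2020: $24,685 + $126,684 + $53,886 = $205,255 (over)
Q1 2020–Q3 2020: $126,684 + $53,886 + $44,003 = $224,573 (over)
Q2 2020–Q4 2020: $53,886 + $44,003 + $65,774 = $163,663 (under)
Q3 2020–Q1 2021: $44,003 + $65,774 + $1,853 = $111,630 (under)
Q4 2020–Q2 2021: $65,774 + $1,853 + $85,893 = $153,520 (under)
Q1 2021–Q3 2021: $1,853 + $85,893 + $47,409 = $135,155 (under)
Q2 2021–Q4 2021: $85,893 + $47,409 + $131,439 = $264,741 (over)
Q3 2021–Q1 2022: $47,409 + $131,439 + $34,336 = $213,184 (over)
Q4 2021–Q2 2022: $131,439 + $34,336 + $20,461 = $186,236 (under)
4 windows exceed the threshold.

4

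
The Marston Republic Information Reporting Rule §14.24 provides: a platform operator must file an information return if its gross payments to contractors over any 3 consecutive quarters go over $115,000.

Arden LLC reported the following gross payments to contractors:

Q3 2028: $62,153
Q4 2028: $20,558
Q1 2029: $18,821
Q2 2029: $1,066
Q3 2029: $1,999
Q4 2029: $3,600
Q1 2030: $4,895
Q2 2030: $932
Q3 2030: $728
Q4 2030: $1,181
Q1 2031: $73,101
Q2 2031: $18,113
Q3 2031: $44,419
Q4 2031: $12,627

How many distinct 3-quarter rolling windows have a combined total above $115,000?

1

Q3 2028–Q1 2029: $62,153 + $20,558 + $18,821 = $101,532 (under)
Q4 2028–Q2 2029: $20,558 + $18,821 + $1,066 = $40,445 (under)
Q1 2029–Q3 2029: $18,821 + $1,066 + $1,999 = $21,886 (under)
Q2 2029–Q4 2029: $1,066 + $1,999 + $3,600 = $6,665 (under)
Q3 2029–Q1 2030: $1,999 + $3,600 + $4,895 = $10,494 (under)
Q4 2029–Q2 2030: $3,600 + $4,895 + $932 = $9,427 (under)
Q1 2030–Q3 2030: $4,895 + $932 + $728 = $6,555 (under)
Q2 2030–Q4 2030: $932 + $728 + $1,181 = $2,841 (under)
Q3 2030–Q1 2031: $728 + $1,181 + $73,101 = $75,010 (under)
Q4 2030–Q2 2031: $1,181 + $73,101 + $18,113 = $92,395 (under)
Q1 2031–Q3 2031: $73,101 + $18,113 + $44,419 = $135,633 (over)
Q2 2031–Q4 2031: $18,113 + $44,419 + $12,627 = $75,159 (under)
1 window exceeds the threshold.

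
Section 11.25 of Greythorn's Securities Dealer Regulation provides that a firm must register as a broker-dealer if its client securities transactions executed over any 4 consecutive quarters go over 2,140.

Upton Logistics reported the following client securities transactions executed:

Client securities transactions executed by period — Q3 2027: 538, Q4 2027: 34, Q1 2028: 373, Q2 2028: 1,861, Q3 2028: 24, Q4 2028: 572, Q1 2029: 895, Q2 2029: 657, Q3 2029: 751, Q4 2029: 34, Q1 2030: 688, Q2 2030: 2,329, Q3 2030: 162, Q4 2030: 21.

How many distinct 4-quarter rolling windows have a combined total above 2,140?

Q3 2027–Q2 2028: 538 + 34 + 373 + 1,861 = 2,806 (over)
Q4 2027–Q3 2028: 34 + 373 + 1,861 + 24 = 2,292 (over)
Q1 2028–Q4 2028: 373 + 1,861 + 24 + 572 = 2,830 (over)
Q2 2028–Q1 2029: 1,861 + 24 + 572 + 895 = 3,352 (over)
Q3 2028–Q2 2029: 24 + 572 + 895 + 657 = 2,148 (over)
Q4 2028–Q3 2029: 572 + 895 + 657 + 751 = 2,875 (over)
Q1 2029–Q4 2029: 895 + 657 + 751 + 34 = 2,337 (over)
Q2 2029–Q1 2030: 657 + 751 + 34 + 688 = 2,130 (under)
Q3 2029–Q2 2030: 751 + 34 + 688 + 2,329 = 3,802 (over)
Q4 2029–Q3 2030: 34 + 688 + 2,329 + 162 = 3,213 (over)
Q1 2030–Q4 2030: 688 + 2,329 + 162 + 21 = 3,200 (over)
10 windows exceed the threshold.

10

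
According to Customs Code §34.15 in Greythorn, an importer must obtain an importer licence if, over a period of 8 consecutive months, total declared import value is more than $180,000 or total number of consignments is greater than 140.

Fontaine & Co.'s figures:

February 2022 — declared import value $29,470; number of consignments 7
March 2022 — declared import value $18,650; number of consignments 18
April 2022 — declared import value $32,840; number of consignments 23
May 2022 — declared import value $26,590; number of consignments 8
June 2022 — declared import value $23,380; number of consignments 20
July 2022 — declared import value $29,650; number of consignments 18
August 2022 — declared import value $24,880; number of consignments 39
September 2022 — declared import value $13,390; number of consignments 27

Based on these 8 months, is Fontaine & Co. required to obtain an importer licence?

Yes

Total declared import value: $29,470 + $18,650 + $32,840 + $26,590 + $23,380 + $29,650 + $24,880 + $13,390 = $198,850 (> $180,000).
Total number of consignments: 7 + 18 + 23 + 8 + 20 + 18 + 39 + 27 = 160 (> 140).
The test is 'or': at least one threshold is exceeded.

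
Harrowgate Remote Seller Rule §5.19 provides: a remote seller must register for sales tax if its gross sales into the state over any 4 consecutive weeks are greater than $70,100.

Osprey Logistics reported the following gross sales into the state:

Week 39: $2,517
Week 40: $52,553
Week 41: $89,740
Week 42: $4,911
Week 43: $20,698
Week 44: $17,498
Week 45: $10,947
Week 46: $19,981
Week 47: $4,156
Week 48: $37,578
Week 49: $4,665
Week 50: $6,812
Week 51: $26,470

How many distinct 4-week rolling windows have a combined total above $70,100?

5

Week 39–Week 42: $2,517 + $52,553 + $89,740 + $4,911 = $149,721 (over)
Week 40–Week 43: $52,553 + $89,740 + $4,911 + $20,698 = $167,902 (over)
Week 41–Week 44: $89,740 + $4,911 + $20,698 + $17,498 = $132,847 (over)
Week 42–Week 45: $4,911 + $20,698 + $17,498 + $10,947 = $54,054 (under)
Week 43–Week 46: $20,698 + $17,498 + $10,947 + $19,981 = $69,124 (under)
Week 44–Week 47: $17,498 + $10,947 + $19,981 + $4,156 = $52,582 (under)
Week 45–Week 48: $10,947 + $19,981 + $4,156 + $37,578 = $72,662 (over)
Week 46–Week 49: $19,981 + $4,156 + $37,578 + $4,665 = $66,380 (under)
Week 47–Week 50: $4,156 + $37,578 + $4,665 + $6,812 = $53,211 (under)
Week 48–Week 51: $37,578 + $4,665 + $6,812 + $26,470 = $75,525 (over)
5 windows exceed the threshold.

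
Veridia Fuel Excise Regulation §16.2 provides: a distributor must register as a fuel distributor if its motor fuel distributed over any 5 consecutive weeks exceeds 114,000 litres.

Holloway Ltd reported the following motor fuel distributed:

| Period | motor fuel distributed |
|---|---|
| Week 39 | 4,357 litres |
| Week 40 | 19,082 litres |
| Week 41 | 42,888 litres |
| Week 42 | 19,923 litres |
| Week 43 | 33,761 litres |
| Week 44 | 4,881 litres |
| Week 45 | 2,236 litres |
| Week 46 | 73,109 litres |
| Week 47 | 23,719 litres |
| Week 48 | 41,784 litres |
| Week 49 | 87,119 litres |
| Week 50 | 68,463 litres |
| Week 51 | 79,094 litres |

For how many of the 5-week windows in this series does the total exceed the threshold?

8

Week 39–Week 43: 4,357 litres + 19,082 litres + 42,888 litres + 19,923 litres + 33,761 litres = 120,011 litres (over)
Week 40–Week 44: 19,082 litres + 42,888 litres + 19,923 litres + 33,761 litres + 4,881 litres = 120,535 litres (over)
Week 41–Week 45: 42,888 litres + 19,923 litres + 33,761 litres + 4,881 litres + 2,236 litres = 103,689 litres (under)
Week 42–Week 46: 19,923 litres + 33,761 litres + 4,881 litres + 2,236 litres + 73,109 litres = 133,910 litres (over)
Week 43–Week 47: 33,761 litres + 4,881 litres + 2,236 litres + 73,109 litres + 23,719 litres = 137,706 litres (over)
Week 44–Week 48: 4,881 litres + 2,236 litres + 73,109 litres + 23,719 litres + 41,784 litres = 145,729 litres (over)
Week 45–Week 49: 2,236 litres + 73,109 litres + 23,719 litres + 41,784 litres + 87,119 litres = 227,967 litres (over)
Week 46–Week 50: 73,109 litres + 23,719 litres + 41,784 litres + 87,119 litres + 68,463 litres = 294,194 litres (over)
Week 47–Week 51: 23,719 litres + 41,784 litres + 87,119 litres + 68,463 litres + 79,094 litres = 300,179 litres (over)
8 windows exceed the threshold.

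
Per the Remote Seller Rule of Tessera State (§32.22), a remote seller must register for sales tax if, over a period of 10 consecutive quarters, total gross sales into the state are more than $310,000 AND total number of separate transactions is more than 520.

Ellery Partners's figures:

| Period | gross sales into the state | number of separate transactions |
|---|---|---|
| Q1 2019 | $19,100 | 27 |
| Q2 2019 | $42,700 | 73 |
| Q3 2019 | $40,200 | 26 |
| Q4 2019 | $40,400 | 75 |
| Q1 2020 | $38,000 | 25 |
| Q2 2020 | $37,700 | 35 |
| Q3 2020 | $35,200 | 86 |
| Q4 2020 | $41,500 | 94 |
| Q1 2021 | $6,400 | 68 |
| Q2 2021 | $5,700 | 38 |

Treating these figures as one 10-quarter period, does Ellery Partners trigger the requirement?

Total gross sales into the state: $19,100 + $42,700 + $40,200 + $40,400 + $38,000 + $37,700 + $35,200 + $41,500 + $6,400 + $5,700 = $306,900 (≤ $310,000).
Total number of separate transactions: 27 + 73 + 26 + 75 + 25 + 35 + 86 + 94 + 68 + 38 = 547 (> 520).
The test is 'and': the rule requires both, and at least one is not exceeded.

No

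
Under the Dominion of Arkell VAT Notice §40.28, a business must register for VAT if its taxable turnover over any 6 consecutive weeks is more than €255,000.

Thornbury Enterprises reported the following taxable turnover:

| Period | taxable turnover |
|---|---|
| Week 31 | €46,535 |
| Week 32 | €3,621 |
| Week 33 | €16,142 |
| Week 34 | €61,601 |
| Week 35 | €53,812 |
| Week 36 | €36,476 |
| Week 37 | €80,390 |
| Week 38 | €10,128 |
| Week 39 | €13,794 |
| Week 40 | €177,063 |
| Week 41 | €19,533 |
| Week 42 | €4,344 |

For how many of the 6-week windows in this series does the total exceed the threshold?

Week 31–Week 36: €46,535 + €3,621 + €16,142 + €61,601 + €53,812 + €36,476 = €218,187 (under)
Week 32–Week 37: €3,621 + €16,142 + €61,601 + €53,812 + €36,476 + €80,390 = €252,042 (under)
Week 33–Week 38: €16,142 + €61,601 + €53,812 + €36,476 + €80,390 + €10,128 = €258,549 (over)
Week 34–Week 39: €61,601 + €53,812 + €36,476 + €80,390 + €10,128 + €13,794 = €256,201 (over)
Week 35–Week 40: €53,812 + €36,476 + €80,390 + €10,128 + €13,794 + €177,063 = €371,663 (over)
Week 36–Week 41: €36,476 + €80,390 + €10,128 + €13,794 + €177,063 + €19,533 = €337,384 (over)
Week 37–Week 42: €80,390 + €10,128 + €13,794 + €177,063 + €19,533 + €4,344 = €305,252 (over)
5 windows exceed the threshold.

5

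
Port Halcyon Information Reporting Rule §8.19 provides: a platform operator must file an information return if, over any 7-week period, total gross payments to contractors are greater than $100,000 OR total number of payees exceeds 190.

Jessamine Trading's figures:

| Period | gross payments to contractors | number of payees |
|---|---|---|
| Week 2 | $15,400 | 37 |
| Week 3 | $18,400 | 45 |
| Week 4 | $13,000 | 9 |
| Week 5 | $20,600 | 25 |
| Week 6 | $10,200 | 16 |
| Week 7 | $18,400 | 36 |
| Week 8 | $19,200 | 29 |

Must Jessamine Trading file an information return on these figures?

Total gross payments to contractors: $15,400 + $18,400 + $13,000 + $20,600 + $10,200 + $18,400 + $19,200 = $115,200 (> $100,000).
Total number of payees: 37 + 45 + 9 + 25 + 16 + 36 + 29 = 197 (> 190).
The test is 'or': at least one threshold is exceeded.

Yes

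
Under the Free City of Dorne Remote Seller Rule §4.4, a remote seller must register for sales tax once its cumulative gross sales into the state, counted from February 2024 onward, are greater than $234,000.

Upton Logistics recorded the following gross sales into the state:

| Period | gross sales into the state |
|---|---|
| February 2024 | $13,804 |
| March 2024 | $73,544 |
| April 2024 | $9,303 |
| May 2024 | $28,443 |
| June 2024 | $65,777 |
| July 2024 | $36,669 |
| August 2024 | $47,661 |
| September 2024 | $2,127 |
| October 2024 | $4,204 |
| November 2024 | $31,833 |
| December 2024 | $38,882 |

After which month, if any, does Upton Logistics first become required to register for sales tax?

Through February 2024: $13,804
Through March 2024: $87,348
Through April 2024: $96,651
Through May 2024: $125,094
Through June 2024: $190,871
Through July 2024: $227,540
Through August 2024: $275,201 ← exceeds threshold

August 2024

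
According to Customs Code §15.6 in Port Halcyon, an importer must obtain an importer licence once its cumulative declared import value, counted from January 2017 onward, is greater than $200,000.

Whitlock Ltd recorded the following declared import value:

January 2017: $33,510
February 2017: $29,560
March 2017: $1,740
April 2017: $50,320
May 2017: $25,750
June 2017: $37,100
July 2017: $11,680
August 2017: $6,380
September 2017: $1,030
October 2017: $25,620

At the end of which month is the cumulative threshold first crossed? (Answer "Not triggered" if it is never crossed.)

Through January 2017: $33,510
Through February 2017: $63,070
Through March 2017: $64,810
Through April 2017: $115,130
Through May 2017: $140,880
Through June 2017: $177,980
Through July 2017: $189,660
Through August 2017: $196,040
Through September 2017: $197,070
Through October 2017: $222,690 ← exceeds threshold

October 2017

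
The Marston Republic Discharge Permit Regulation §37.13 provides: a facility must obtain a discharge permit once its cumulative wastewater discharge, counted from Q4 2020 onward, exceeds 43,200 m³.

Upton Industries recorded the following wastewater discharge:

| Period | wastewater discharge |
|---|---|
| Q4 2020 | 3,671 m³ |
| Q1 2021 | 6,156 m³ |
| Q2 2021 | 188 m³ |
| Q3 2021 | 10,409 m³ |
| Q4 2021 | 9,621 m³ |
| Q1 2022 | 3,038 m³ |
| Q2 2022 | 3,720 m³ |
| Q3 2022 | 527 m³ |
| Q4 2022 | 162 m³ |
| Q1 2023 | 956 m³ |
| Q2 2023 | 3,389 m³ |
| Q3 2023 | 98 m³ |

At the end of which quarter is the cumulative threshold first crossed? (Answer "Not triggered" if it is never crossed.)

Through Q4 2020: 3,671 m³
Through Q1 2021: 9,827 m³
Through Q2 2021: 10,015 m³
Through Q3 2021: 20,424 m³
Through Q4 2021: 30,045 m³
Through Q1 2022: 33,083 m³
Through Q2 2022: 36,803 m³
Through Q3 2022: 37,330 m³
Through Q4 2022: 37,492 m³
Through Q1 2023: 38,448 m³
Through Q2 2023: 41,837 m³
Through Q3 2023: 41,935 m³
Final cumulative total 41,935 m³ ≤ 43,200 m³; the threshold is never exceeded.

Not triggered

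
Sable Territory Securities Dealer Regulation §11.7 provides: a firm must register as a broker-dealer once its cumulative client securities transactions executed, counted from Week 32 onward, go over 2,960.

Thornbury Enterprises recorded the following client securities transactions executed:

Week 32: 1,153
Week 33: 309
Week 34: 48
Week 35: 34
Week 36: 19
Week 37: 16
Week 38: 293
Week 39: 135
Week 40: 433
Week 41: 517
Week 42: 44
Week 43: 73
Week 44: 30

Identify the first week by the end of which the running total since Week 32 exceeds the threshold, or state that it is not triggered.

Week 42

Through Week 32: 1,153
Through Week 33: 1,462
Through Week 34: 1,510
Through Week 35: 1,544
Through Week 36: 1,563
Through Week 37: 1,579
Through Week 38: 1,872
Through Week 39: 2,007
Through Week 40: 2,440
Through Week 41: 2,957
Through Week 42: 3,001 ← exceeds threshold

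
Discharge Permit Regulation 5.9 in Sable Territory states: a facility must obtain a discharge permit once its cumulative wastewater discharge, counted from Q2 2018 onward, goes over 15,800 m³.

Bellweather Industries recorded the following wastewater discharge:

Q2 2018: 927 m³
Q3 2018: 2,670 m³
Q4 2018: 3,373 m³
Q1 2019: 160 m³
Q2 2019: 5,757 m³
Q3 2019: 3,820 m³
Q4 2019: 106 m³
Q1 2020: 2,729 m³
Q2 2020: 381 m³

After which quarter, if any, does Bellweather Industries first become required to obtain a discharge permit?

Through Q2 2018: 927 m³
Through Q3 2018: 3,597 m³
Through Q4 2018: 6,970 m³
Through Q1 2019: 7,130 m³
Through Q2 2019: 12,887 m³
Through Q3 2019: 16,707 m³ ← exceeds threshold

Q3 2019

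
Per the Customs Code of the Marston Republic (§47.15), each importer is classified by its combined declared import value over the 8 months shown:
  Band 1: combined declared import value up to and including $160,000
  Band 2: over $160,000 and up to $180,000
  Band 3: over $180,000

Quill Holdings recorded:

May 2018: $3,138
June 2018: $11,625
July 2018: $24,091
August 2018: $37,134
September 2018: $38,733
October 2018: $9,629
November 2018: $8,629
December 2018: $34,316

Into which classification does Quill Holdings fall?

Combined declared import value: $3,138 + $11,625 + $24,091 + $37,134 + $38,733 + $9,629 + $8,629 + $34,316 = $167,295.
$160,000 < $167,295 ≤ $180,000, so Band 2 applies.

Band 2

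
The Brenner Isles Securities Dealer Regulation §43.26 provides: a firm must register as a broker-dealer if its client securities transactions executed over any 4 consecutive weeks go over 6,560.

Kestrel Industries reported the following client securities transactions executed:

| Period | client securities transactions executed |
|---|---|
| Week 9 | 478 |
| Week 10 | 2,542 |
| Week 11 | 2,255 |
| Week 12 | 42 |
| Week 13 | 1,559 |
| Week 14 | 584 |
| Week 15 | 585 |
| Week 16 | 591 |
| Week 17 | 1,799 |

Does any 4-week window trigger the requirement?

Week 9–Week 12: 478 + 2,542 + 2,255 + 42 = 5,317 (under)
Week 10–Week 13: 2,542 + 2,255 + 42 + 1,559 = 6,398 (under)
Week 11–Week 14: 2,255 + 42 + 1,559 + 584 = 4,440 (under)
Week 12–Week 15: 42 + 1,559 + 584 + 585 = 2,770 (under)
Week 13–Week 16: 1,559 + 584 + 585 + 591 = 3,319 (under)
Week 14–Week 17: 584 + 585 + 591 + 1,799 = 3,559 (under)
No window exceeds 6,560.

No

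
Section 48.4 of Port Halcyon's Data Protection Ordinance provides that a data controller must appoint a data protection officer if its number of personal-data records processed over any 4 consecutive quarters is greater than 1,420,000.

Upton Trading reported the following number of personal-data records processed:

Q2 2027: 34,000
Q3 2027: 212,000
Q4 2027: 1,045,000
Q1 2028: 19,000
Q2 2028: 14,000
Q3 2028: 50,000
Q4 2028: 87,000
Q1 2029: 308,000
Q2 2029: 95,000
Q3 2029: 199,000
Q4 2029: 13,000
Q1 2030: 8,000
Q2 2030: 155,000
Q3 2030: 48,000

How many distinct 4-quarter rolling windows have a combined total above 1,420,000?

Q2 2027–Q1 2028: 34,000 + 212,000 + 1,045,000 + 19,000 = 1,310,000 (under)
Q3 2027–Q2 2028: 212,000 + 1,045,000 + 19,000 + 14,000 = 1,290,000 (under)
Q4 2027–Q3 2028: 1,045,000 + 19,000 + 14,000 + 50,000 = 1,128,000 (under)
Q1 2028–Q4 2028: 19,000 + 14,000 + 50,000 + 87,000 = 170,000 (under)
Q2 2028–Q1 2029: 14,000 + 50,000 + 87,000 + 308,000 = 459,000 (under)
Q3 2028–Q2 2029: 50,000 + 87,000 + 308,000 + 95,000 = 540,000 (under)
Q4 2028–Q3 2029: 87,000 + 308,000 + 95,000 + 199,000 = 689,000 (under)
Q1 2029–Q4 2029: 308,000 + 95,000 + 199,000 + 13,000 = 615,000 (under)
Q2 2029–Q1 2030: 95,000 + 199,000 + 13,000 + 8,000 = 315,000 (under)
Q3 2029–Q2 2030: 199,000 + 13,000 + 8,000 + 155,000 = 375,000 (under)
Q4 2029–Q3 2030: 13,000 + 8,000 + 155,000 + 48,000 = 224,000 (under)
0 windows exceed the threshold.

0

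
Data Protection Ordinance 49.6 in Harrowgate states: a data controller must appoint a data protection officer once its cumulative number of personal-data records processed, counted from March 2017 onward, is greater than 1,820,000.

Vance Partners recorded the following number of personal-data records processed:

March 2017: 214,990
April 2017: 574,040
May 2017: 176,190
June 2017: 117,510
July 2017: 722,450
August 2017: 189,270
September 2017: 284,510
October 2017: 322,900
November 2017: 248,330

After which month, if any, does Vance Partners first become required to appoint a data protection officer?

Through March 2017: 214,990
Through April 2017: 789,030
Through May 2017: 965,220
Through June 2017: 1,082,730
Through July 2017: 1,805,180
Through August 2017: 1,994,450 ← exceeds threshold

August 2017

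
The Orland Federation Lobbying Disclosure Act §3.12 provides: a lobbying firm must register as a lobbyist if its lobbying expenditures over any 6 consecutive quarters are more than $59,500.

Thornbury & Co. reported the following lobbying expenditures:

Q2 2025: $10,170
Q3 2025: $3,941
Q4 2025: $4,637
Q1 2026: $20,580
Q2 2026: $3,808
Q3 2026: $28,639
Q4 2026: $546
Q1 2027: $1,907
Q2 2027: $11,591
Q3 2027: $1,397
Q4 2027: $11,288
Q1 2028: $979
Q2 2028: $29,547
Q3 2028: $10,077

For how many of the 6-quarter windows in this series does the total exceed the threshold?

5

Q2 2025–Q3 2026: $10,170 + $3,941 + $4,637 + $20,580 + $3,808 + $28,639 = $71,775 (over)
Q3 2025–Q4 2026: $3,941 + $4,637 + $20,580 + $3,808 + $28,639 + $546 = $62,151 (over)
Q4 2025–Q1 2027: $4,637 + $20,580 + $3,808 + $28,639 + $546 + $1,907 = $60,117 (over)
Q1 2026–Q2 2027: $20,580 + $3,808 + $28,639 + $546 + $1,907 + $11,591 = $67,071 (over)
Q2 2026–Q3 2027: $3,808 + $28,639 + $546 + $1,907 + $11,591 + $1,397 = $47,888 (under)
Q3 2026–Q4 2027: $28,639 + $546 + $1,907 + $11,591 + $1,397 + $11,288 = $55,368 (under)
Q4 2026–Q1 2028: $546 + $1,907 + $11,591 + $1,397 + $11,288 + $979 = $27,708 (under)
Q1 2027–Q2 2028: $1,907 + $11,591 + $1,397 + $11,288 + $979 + $29,547 = $56,709 (under)
Q2 2027–Q3 2028: $11,591 + $1,397 + $11,288 + $979 + $29,547 + $10,077 = $64,879 (over)
5 windows exceed the threshold.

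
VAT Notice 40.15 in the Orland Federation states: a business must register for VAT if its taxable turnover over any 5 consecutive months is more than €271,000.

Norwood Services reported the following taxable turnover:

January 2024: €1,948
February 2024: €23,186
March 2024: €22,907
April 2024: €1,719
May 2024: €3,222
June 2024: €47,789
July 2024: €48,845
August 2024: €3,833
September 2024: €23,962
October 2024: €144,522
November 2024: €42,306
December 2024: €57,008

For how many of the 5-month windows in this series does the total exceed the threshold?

January 2024–May 2024: €1,948 + €23,186 + €22,907 + €1,719 + €3,222 = €52,982 (under)
February 2024–June 2024: €23,186 + €22,907 + €1,719 + €3,222 + €47,789 = €98,823 (under)
March 2024–July 2024: €22,907 + €1,719 + €3,222 + €47,789 + €48,845 = €124,482 (under)
April 2024–August 2024: €1,719 + €3,222 + €47,789 + €48,845 + €3,833 = €105,408 (under)
May 2024–September 2024: €3,222 + €47,789 + €48,845 + €3,833 + €23,962 = €127,651 (under)
June 2024–October 2024: €47,789 + €48,845 + €3,833 + €23,962 + €144,522 = €268,951 (under)
July 2024–November 2024: €48,845 + €3,833 + €23,962 + €144,522 + €42,306 = €263,468 (under)
August 2024–December 2024: €3,833 + €23,962 + €144,522 + €42,306 + €57,008 = €271,631 (over)
1 window exceeds the threshold.

1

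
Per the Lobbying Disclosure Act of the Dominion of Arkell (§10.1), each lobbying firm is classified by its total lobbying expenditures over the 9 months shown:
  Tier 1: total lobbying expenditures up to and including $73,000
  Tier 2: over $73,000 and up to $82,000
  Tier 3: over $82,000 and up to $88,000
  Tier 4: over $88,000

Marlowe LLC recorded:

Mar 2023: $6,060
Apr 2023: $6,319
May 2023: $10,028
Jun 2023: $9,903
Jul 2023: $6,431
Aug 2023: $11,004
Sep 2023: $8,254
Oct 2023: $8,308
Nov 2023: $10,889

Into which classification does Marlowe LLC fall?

Tier 2

Total lobbying expenditures: $6,060 + $6,319 + $10,028 + $9,903 + $6,431 + $11,004 + $8,254 + $8,308 + $10,889 = $77,196.
$73,000 < $77,196 ≤ $82,000, so Tier 2 applies.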